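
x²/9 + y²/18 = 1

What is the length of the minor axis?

6

Center (0, 0). The larger denominator 18 sits under the y-term, so the major axis is vertical; a² = 18, b² = 9.
b² = 9 so b = 3; the minor axis has length 2b = 6.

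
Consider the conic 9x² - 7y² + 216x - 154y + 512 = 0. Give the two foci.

Collect terms: 9(x² + 24x) -7(y² + 22y) = -512
Completing the square gives 9(x + 12)² -7(y + 11)² = -512 + 1296 - 847 = -63.
Divide by -63: (y + 11)²/9 - (x + 12)²/7 = 1
Hyperbola, center (-12, -11), transverse axis vertical; a² = 9, b² = 7.
c² = a² + b² = 9 + 7 = 16, so c = 4.
Foci lie on the vertical axis through the center: (h, k ± c).

(-12, -15) and (-12, -7)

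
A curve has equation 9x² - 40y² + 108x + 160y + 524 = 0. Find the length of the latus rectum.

80/3

Group the x- and y-terms: 9(x² + 12x) -40(y² - 4y) = -524
Completing the square gives 9(x + 6)² -40(y - 2)² = -524 + 324 - 160 = -360.
Divide through by -360 to get (y - 2)²/9 - (x + 6)²/40 = 1.
Hyperbola, center (-6, 2), transverse axis vertical; a² = 9, b² = 40.
Latus rectum length = 2b²/a = 2·40/3 = 80/3.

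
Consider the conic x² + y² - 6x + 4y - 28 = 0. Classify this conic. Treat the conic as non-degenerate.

No xy term. Coefficients of x² and y² are A = 1, C = 1.
A = C (same sign) ⇒ circle.

circle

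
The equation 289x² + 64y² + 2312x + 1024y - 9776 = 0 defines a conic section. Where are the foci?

Rearranging, 289(x² + 8x) + 64(y² + 16y) = 9776.
Completing the square gives 289(x + 4)² + 64(y + 8)² = 9776 + 4624 + 4096 = 18496.
Divide through by 18496 to get (x + 4)²/64 + (y + 8)²/289 = 1.
Ellipse, center (-4, -8), major axis vertical; a² = 289, b² = 64.
c² = a² - b² = 289 - 64 = 225, so c = 15.
Foci lie on the vertical axis through the center: (h, k ± c).

(-4, -23) and (-4, 7)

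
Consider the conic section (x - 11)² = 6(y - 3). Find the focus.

Vertex (11, 3); 4p = 6 so p = 3/2. Opens up.
Focus is p units from the vertex along the axis: (h, k + p).

(11, 9/2)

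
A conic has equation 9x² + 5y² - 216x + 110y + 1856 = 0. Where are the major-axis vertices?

Group: 9(x² - 24x) + 5(y² + 22y) = -1856
Complete the square: 9(x - 12)² + 5(y + 11)² = -1856 + 1296 + 605 = 45
Divide by 45: (x - 12)²/5 + (y + 11)²/9 = 1
Ellipse, center (12, -11), major axis vertical; a² = 9, b² = 5.
a = 3. Vertices at (h, k ± a).

(12, -14) and (12, -8)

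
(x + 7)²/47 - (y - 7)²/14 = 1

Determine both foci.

(-7 - √61, 7) and (-7 + √61, 7)

Center (-7, 7). The positive term is the x-term, so the transverse axis is horizontal; a² = 47, b² = 14.
c² = a² + b² = 47 + 14 = 61, so c = √61.
Foci lie on the horizontal axis through the center: (h ± c, k).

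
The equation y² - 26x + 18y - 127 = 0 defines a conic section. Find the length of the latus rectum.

26

Only y is squared. Complete the square in y: (y + 9)² = 26(x + 8).
Vertex (-8, -9); 4p = 26 so p = 13/2. Opens right.
Latus rectum length = |4p| = 26.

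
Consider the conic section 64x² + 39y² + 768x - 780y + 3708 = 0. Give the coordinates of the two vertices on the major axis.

Group: 64(x² + 12x) + 39(y² - 20y) = -3708
Completing the square gives 64(x + 6)² + 39(y - 10)² = -3708 + 2304 + 3900 = 2496.
Divide through by 2496 to get (x + 6)²/39 + (y - 10)²/64 = 1.
Ellipse, center (-6, 10), major axis vertical; a² = 64, b² = 39.
a = 8. Vertices at (h, k ± a).

(-6, 2) and (-6, 18)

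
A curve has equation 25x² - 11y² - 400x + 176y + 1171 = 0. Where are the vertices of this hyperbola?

25(x² - 16x) -11(y² - 16y) = -1171
Complete the square in x and y: 25(x - 8)² -11(y - 8)² = -1171 + 1600 - 704 = -275
Divide through by -275 to get (y - 8)²/25 - (x - 8)²/11 = 1.
Hyperbola, center (8, 8), transverse axis vertical; a² = 25, b² = 11.
a = 5. Vertices at (h, k ± a).

(8, 3) and (8, 13)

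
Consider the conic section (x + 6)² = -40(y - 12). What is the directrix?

y = 22

Vertex (-6, 12); 4p = -40 so p = -10. Opens down.
Directrix is the horizontal line y = k − p = 12 − (-10) = 22.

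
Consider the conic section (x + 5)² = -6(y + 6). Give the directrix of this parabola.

Vertex (-5, -6); 4p = -6 so p = -3/2. Opens down.
Directrix is the horizontal line y = k − p = -6 − (-3/2) = -9/2.

y = -9/2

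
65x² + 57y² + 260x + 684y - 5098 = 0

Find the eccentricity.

e = 2√130/65

Collect terms: 65(x² + 4x) + 57(y² + 12y) = 5098
Completing the square gives 65(x + 2)² + 57(y + 6)² = 5098 + 260 + 2052 = 7410.
Dividing both sides by 7410: (x + 2)²/114 + (y + 6)²/130 = 1
Ellipse, center (-2, -6), major axis vertical; a² = 130, b² = 114.
c² = a² - b² = 16, so c = 4.
e = c/a = 4/√130 = 2√130/65.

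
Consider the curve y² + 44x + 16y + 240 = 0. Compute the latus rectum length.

44

Only y is squared. Complete the square in y: (y + 8)² = -44(x + 4).
Vertex (-4, -8); 4p = -44 so p = -11. Opens left.
Latus rectum length = |4p| = 44.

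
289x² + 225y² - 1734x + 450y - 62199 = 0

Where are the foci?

(3, -9) and (3, 7)

Group: 289(x² - 6x) + 225(y² + 2y) = 62199
289(x - 3)² + 225(y + 1)² = 62199 + 2601 + 225 = 65025
Dividing both sides by 65025: (x - 3)²/225 + (y + 1)²/289 = 1
Ellipse, center (3, -1), major axis vertical; a² = 289, b² = 225.
c² = a² - b² = 289 - 225 = 64, so c = 8.
Foci lie on the vertical axis through the center: (h, k ± c).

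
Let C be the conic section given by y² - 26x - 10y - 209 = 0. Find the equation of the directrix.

x = -31/2

Only y is squared. Complete the square in y: (y - 5)² = 26(x + 9).
Vertex (-9, 5); 4p = 26 so p = 13/2. Opens right.
Directrix is the vertical line x = h − p = -9 − (13/2) = -31/2.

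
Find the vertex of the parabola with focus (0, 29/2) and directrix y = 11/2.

(0, 10)

The vertex is the midpoint between the focus and the directrix along the axis of symmetry.
Axis is vertical (directrix is horizontal). Vertex y-coordinate = (29/2 + 11/2)/2 = 10; x-coordinate = 0.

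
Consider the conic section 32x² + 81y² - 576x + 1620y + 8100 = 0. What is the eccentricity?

Group the x- and y-terms: 32(x² - 18x) + 81(y² + 20y) = -8100
Complete the square in x and y: 32(x - 9)² + 81(y + 10)² = -8100 + 2592 + 8100 = 2592
Divide by 2592: (x - 9)²/81 + (y + 10)²/32 = 1
Ellipse, center (9, -10), major axis horizontal; a² = 81, b² = 32.
c² = a² - b² = 49, so c = 7.
e = c/a = 7/9.

e = 7/9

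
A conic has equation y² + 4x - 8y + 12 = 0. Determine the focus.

Only y is squared. Complete the square in y: (y - 4)² = -4(x - 1).
Vertex (1, 4); 4p = -4 so p = -1. Opens left.
Focus is p units from the vertex along the axis: (h + p, k).

(0, 4)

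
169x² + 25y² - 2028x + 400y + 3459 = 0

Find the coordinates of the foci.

(6, -20) and (6, 4)

169(x² - 12x) + 25(y² + 16y) = -3459
Complete the square: 169(x - 6)² + 25(y + 8)² = -3459 + 6084 + 1600 = 4225
Divide through by 4225 to get (x - 6)²/25 + (y + 8)²/169 = 1.
Ellipse, center (6, -8), major axis vertical; a² = 169, b² = 25.
c² = a² - b² = 169 - 25 = 144, so c = 12.
Foci lie on the vertical axis through the center: (h, k ± c).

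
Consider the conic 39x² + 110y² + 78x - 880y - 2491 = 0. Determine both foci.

(-1 - √71, 4) and (-1 + √71, 4)

39(x² + 2x) + 110(y² - 8y) = 2491
Complete the square in x and y: 39(x + 1)² + 110(y - 4)² = 2491 + 39 + 1760 = 4290
Divide through by 4290 to get (x + 1)²/110 + (y - 4)²/39 = 1.
Ellipse, center (-1, 4), major axis horizontal; a² = 110, b² = 39.
c² = a² - b² = 110 - 39 = 71, so c = √71.
Foci lie on the horizontal axis through the center: (h ± c, k).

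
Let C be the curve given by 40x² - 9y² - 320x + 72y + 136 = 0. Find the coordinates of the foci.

(-3, 4) and (11, 4)

Group: 40(x² - 8x) -9(y² - 8y) = -136
Complete the square: 40(x - 4)² -9(y - 4)² = -136 + 640 - 144 = 360
Dividing both sides by 360: (x - 4)²/9 - (y - 4)²/40 = 1
Hyperbola, center (4, 4), transverse axis horizontal; a² = 9, b² = 40.
c² = a² + b² = 9 + 40 = 49, so c = 7.
Foci lie on the horizontal axis through the center: (h ± c, k).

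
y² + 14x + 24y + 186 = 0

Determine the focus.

(-13/2, -12)

Only y is squared. Complete the square in y: (y + 12)² = -14(x + 3).
Vertex (-3, -12); 4p = -14 so p = -7/2. Opens left.
Focus is p units from the vertex along the axis: (h + p, k).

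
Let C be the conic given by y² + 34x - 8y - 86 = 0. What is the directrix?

Only y is squared. Complete the square in y: (y - 4)² = -34(x - 3).
Vertex (3, 4); 4p = -34 so p = -17/2. Opens left.
Directrix is the vertical line x = h − p = 3 − (-17/2) = 23/2.

x = 23/2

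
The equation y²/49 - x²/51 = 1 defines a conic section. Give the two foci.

(0, -10) and (0, 10)

Center (0, 0). The positive term is the y-term, so the transverse axis is vertical; a² = 49, b² = 51.
c² = a² + b² = 49 + 51 = 100, so c = 10.
Foci lie on the vertical axis through the center: (h, k ± c).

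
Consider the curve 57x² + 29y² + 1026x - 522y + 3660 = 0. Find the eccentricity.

e = 2√399/57

Rearranging, 57(x² + 18x) + 29(y² - 18y) = -3660.
Completing the square gives 57(x + 9)² + 29(y - 9)² = -3660 + 4617 + 2349 = 3306.
Dividing both sides by 3306: (x + 9)²/58 + (y - 9)²/114 = 1
Ellipse, center (-9, 9), major axis vertical; a² = 114, b² = 58.
c² = a² - b² = 56, so c = 2√14.
e = c/a = 2√14/√114 = 2√399/57.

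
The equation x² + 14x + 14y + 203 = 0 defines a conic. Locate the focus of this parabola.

Only x is squared. Complete the square in x: (x + 7)² = -14(y + 11).
Vertex (-7, -11); 4p = -14 so p = -7/2. Opens down.
Focus is p units from the vertex along the axis: (h, k + p).

(-7, -29/2)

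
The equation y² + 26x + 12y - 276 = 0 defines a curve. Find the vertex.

(12, -6)

Only y is squared. Complete the square in y: (y + 6)² = -26(x - 12).
Vertex (12, -6); 4p = -26 so p = -13/2. Opens left.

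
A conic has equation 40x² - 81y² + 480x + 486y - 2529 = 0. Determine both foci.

(-17, 3) and (5, 3)

Group the x- and y-terms: 40(x² + 12x) -81(y² - 6y) = 2529
Complete the square: 40(x + 6)² -81(y - 3)² = 2529 + 1440 - 729 = 3240
Dividing both sides by 3240: (x + 6)²/81 - (y - 3)²/40 = 1
Hyperbola, center (-6, 3), transverse axis horizontal; a² = 81, b² = 40.
c² = a² + b² = 81 + 40 = 121, so c = 11.
Foci lie on the horizontal axis through the center: (h ± c, k).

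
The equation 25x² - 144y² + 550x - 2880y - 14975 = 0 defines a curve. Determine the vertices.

Group the x- and y-terms: 25(x² + 22x) -144(y² + 20y) = 14975
25(x + 11)² -144(y + 10)² = 14975 + 3025 - 14400 = 3600
Dividing both sides by 3600: (x + 11)²/144 - (y + 10)²/25 = 1
Hyperbola, center (-11, -10), transverse axis horizontal; a² = 144, b² = 25.
a = 12. Vertices at (h ± a, k).

(-23, -10) and (1, -10)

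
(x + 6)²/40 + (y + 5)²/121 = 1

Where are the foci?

(-6, -14) and (-6, 4)

Center (-6, -5). The larger denominator 121 sits under the y-term, so the major axis is vertical; a² = 121, b² = 40.
c² = a² - b² = 121 - 40 = 81, so c = 9.
Foci lie on the vertical axis through the center: (h, k ± c).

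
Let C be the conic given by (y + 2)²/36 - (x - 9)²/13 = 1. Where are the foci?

(9, -9) and (9, 5)

Center (9, -2). The positive term is the y-term, so the transverse axis is vertical; a² = 36, b² = 13.
c² = a² + b² = 36 + 13 = 49, so c = 7.
Foci lie on the vertical axis through the center: (h, k ± c).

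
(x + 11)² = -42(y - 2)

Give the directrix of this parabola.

Vertex (-11, 2); 4p = -42 so p = -21/2. Opens down.
Directrix is the horizontal line y = k − p = 2 − (-21/2) = 25/2.

y = 25/2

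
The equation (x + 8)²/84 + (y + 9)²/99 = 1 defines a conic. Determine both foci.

(-8, -9 - √15) and (-8, -9 + √15)

Center (-8, -9). The larger denominator 99 sits under the y-term, so the major axis is vertical; a² = 99, b² = 84.
c² = a² - b² = 99 - 84 = 15, so c = √15.
Foci lie on the vertical axis through the center: (h, k ± c).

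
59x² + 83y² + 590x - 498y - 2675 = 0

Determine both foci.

(-5 - 2√6, 3) and (-5 + 2√6, 3)

Collect terms: 59(x² + 10x) + 83(y² - 6y) = 2675
Complete the square in x and y: 59(x + 5)² + 83(y - 3)² = 2675 + 1475 + 747 = 4897
Dividing both sides by 4897: (x + 5)²/83 + (y - 3)²/59 = 1
Ellipse, center (-5, 3), major axis horizontal; a² = 83, b² = 59.
c² = a² - b² = 83 - 59 = 24, so c = 2√6.
Foci lie on the horizontal axis through the center: (h ± c, k).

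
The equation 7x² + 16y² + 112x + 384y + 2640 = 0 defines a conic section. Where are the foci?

7(x² + 16x) + 16(y² + 24y) = -2640
Complete the square in x and y: 7(x + 8)² + 16(y + 12)² = -2640 + 448 + 2304 = 112
Dividing both sides by 112: (x + 8)²/16 + (y + 12)²/7 = 1
Ellipse, center (-8, -12), major axis horizontal; a² = 16, b² = 7.
c² = a² - b² = 16 - 7 = 9, so c = 3.
Foci lie on the horizontal axis through the center: (h ± c, k).

(-11, -12) and (-5, -12)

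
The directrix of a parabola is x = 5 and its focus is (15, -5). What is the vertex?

The vertex is the midpoint between the focus and the directrix along the axis of symmetry.
Axis is horizontal (directrix is vertical). Vertex x-coordinate = (15 + 5)/2 = 10; y-coordinate = -5.

(10, -5)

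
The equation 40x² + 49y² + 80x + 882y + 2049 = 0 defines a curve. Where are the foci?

(-4, -9) and (2, -9)

Group the x- and y-terms: 40(x² + 2x) + 49(y² + 18y) = -2049
40(x + 1)² + 49(y + 9)² = -2049 + 40 + 3969 = 1960
Dividing both sides by 1960: (x + 1)²/49 + (y + 9)²/40 = 1
Ellipse, center (-1, -9), major axis horizontal; a² = 49, b² = 40.
c² = a² - b² = 49 - 40 = 9, so c = 3.
Foci lie on the horizontal axis through the center: (h ± c, k).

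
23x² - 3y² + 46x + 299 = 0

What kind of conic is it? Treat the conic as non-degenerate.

No xy term. Coefficients of x² and y² are A = 23, C = -3.
A and C have opposite signs ⇒ hyperbola.

hyperbola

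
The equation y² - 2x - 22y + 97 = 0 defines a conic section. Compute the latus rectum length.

2

Only y is squared. Complete the square in y: (y - 11)² = 2(x + 12).
Vertex (-12, 11); 4p = 2 so p = 1/2. Opens right.
Latus rectum length = |4p| = 2.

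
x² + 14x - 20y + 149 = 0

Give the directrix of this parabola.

Only x is squared. Complete the square in x: (x + 7)² = 20(y - 5).
Vertex (-7, 5); 4p = 20 so p = 5. Opens up.
Directrix is the horizontal line y = k − p = 5 − (5) = 0.

y = 0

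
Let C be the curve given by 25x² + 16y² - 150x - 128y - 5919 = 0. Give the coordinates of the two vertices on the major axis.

Rearranging, 25(x² - 6x) + 16(y² - 8y) = 5919.
Complete the square in x and y: 25(x - 3)² + 16(y - 4)² = 5919 + 225 + 256 = 6400
Divide by 6400: (x - 3)²/256 + (y - 4)²/400 = 1
Ellipse, center (3, 4), major axis vertical; a² = 400, b² = 256.
a = 20. Vertices at (h, k ± a).

(3, -16) and (3, 24)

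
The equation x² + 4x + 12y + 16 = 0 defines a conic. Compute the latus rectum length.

Only x is squared. Complete the square in x: (x + 2)² = -12(y + 1).
Vertex (-2, -1); 4p = -12 so p = -3. Opens down.
Latus rectum length = |4p| = 12.

12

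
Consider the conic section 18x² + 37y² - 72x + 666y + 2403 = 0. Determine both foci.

(2 - √19, -9) and (2 + √19, -9)

Rearranging, 18(x² - 4x) + 37(y² + 18y) = -2403.
18(x - 2)² + 37(y + 9)² = -2403 + 72 + 2997 = 666
Divide by 666: (x - 2)²/37 + (y + 9)²/18 = 1
Ellipse, center (2, -9), major axis horizontal; a² = 37, b² = 18.
c² = a² - b² = 37 - 18 = 19, so c = √19.
Foci lie on the horizontal axis through the center: (h ± c, k).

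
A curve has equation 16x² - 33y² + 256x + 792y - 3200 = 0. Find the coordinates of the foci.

(-8, 5) and (-8, 19)

Rearranging, 16(x² + 16x) -33(y² - 24y) = 3200.
16(x + 8)² -33(y - 12)² = 3200 + 1024 - 4752 = -528
Divide through by -528 to get (y - 12)²/16 - (x + 8)²/33 = 1.
Hyperbola, center (-8, 12), transverse axis vertical; a² = 16, b² = 33.
c² = a² + b² = 16 + 33 = 49, so c = 7.
Foci lie on the vertical axis through the center: (h, k ± c).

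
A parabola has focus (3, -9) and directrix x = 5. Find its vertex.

The vertex is the midpoint between the focus and the directrix along the axis of symmetry.
Axis is horizontal (directrix is vertical). Vertex x-coordinate = (3 + 5)/2 = 4; y-coordinate = -9.

(4, -9)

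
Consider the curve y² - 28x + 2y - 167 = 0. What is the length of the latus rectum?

Only y is squared. Complete the square in y: (y + 1)² = 28(x + 6).
Vertex (-6, -1); 4p = 28 so p = 7. Opens right.
Latus rectum length = |4p| = 28.

28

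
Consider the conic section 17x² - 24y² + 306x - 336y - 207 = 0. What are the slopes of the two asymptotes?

Collect terms: 17(x² + 18x) -24(y² + 14y) = 207
17(x + 9)² -24(y + 7)² = 207 + 1377 - 1176 = 408
Dividing both sides by 408: (x + 9)²/24 - (y + 7)²/17 = 1
Hyperbola, center (-9, -7), transverse axis horizontal; a² = 24, b² = 17.
For a horizontal hyperbola the asymptotes have slope ±b/a.
Here that is ±√17/2√6 = ±√102/12.

√102/12 and -√102/12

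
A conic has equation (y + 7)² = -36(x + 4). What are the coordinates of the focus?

Vertex (-4, -7); 4p = -36 so p = -9. Opens left.
Focus is p units from the vertex along the axis: (h + p, k).

(-13, -7)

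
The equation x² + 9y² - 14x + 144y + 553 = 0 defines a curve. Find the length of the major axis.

12√2

Group: (x² - 14x) + 9(y² + 16y) = -553
Complete the square in x and y: (x - 7)² + 9(y + 8)² = -553 + 49 + 576 = 72
Divide by 72: (x - 7)²/72 + (y + 8)²/8 = 1
Ellipse, center (7, -8), major axis horizontal; a² = 72, b² = 8.
a² = 72 so a = 6√2; the major axis has length 2a = 12√2.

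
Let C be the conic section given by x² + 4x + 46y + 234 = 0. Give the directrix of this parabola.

y = 13/2

Only x is squared. Complete the square in x: (x + 2)² = -46(y + 5).
Vertex (-2, -5); 4p = -46 so p = -23/2. Opens down.
Directrix is the horizontal line y = k − p = -5 − (-23/2) = 13/2.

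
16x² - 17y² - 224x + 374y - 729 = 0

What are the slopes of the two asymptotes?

4√17/17 and -4√17/17

Group the x- and y-terms: 16(x² - 14x) -17(y² - 22y) = 729
16(x - 7)² -17(y - 11)² = 729 + 784 - 2057 = -544
Dividing both sides by -544: (y - 11)²/32 - (x - 7)²/34 = 1
Hyperbola, center (7, 11), transverse axis vertical; a² = 32, b² = 34.
For a vertical hyperbola the asymptotes have slope ±a/b.
Here that is ±4√2/√34 = ±4√17/17.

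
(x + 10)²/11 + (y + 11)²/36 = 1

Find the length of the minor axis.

Center (-10, -11). The larger denominator 36 sits under the y-term, so the major axis is vertical; a² = 36, b² = 11.
b² = 11 so b = √11; the minor axis has length 2b = 2√11.

2√11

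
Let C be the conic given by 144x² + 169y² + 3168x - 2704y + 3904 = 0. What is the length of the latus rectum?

Rearranging, 144(x² + 22x) + 169(y² - 16y) = -3904.
Complete the square: 144(x + 11)² + 169(y - 8)² = -3904 + 17424 + 10816 = 24336
Dividing both sides by 24336: (x + 11)²/169 + (y - 8)²/144 = 1
Ellipse, center (-11, 8), major axis horizontal; a² = 169, b² = 144.
Latus rectum length = 2b²/a = 2·144/13 = 288/13.

288/13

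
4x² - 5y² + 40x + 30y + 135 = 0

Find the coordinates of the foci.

(-5, -3) and (-5, 9)

4(x² + 10x) -5(y² - 6y) = -135
Complete the square in x and y: 4(x + 5)² -5(y - 3)² = -135 + 100 - 45 = -80
Divide through by -80 to get (y - 3)²/16 - (x + 5)²/20 = 1.
Hyperbola, center (-5, 3), transverse axis vertical; a² = 16, b² = 20.
c² = a² + b² = 16 + 20 = 36, so c = 6.
Foci lie on the vertical axis through the center: (h, k ± c).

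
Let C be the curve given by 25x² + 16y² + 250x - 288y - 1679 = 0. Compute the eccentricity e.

Collect terms: 25(x² + 10x) + 16(y² - 18y) = 1679
Complete the square: 25(x + 5)² + 16(y - 9)² = 1679 + 625 + 1296 = 3600
Divide through by 3600 to get (x + 5)²/144 + (y - 9)²/225 = 1.
Ellipse, center (-5, 9), major axis vertical; a² = 225, b² = 144.
c² = a² - b² = 81, so c = 9.
e = c/a = 9/15 = 3/5.

e = 3/5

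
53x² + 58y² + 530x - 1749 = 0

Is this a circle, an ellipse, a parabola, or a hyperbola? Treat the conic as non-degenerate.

No xy term. Coefficients of x² and y² are A = 53, C = 58.
A and C have the same sign but A ≠ C ⇒ ellipse.

ellipse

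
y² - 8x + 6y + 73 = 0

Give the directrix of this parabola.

Only y is squared. Complete the square in y: (y + 3)² = 8(x - 8).
Vertex (8, -3); 4p = 8 so p = 2. Opens right.
Directrix is the vertical line x = h − p = 8 − (2) = 6.

x = 6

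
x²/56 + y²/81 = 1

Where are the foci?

(0, -5) and (0, 5)

Center (0, 0). The larger denominator 81 sits under the y-term, so the major axis is vertical; a² = 81, b² = 56.
c² = a² - b² = 81 - 56 = 25, so c = 5.
Foci lie on the vertical axis through the center: (h, k ± c).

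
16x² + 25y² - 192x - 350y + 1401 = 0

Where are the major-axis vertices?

(1, 7) and (11, 7)

Collect terms: 16(x² - 12x) + 25(y² - 14y) = -1401
Completing the square gives 16(x - 6)² + 25(y - 7)² = -1401 + 576 + 1225 = 400.
Dividing both sides by 400: (x - 6)²/25 + (y - 7)²/16 = 1
Ellipse, center (6, 7), major axis horizontal; a² = 25, b² = 16.
a = 5. Vertices at (h ± a, k).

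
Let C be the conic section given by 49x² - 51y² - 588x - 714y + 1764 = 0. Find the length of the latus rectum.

102/7

Group: 49(x² - 12x) -51(y² + 14y) = -1764
Completing the square gives 49(x - 6)² -51(y + 7)² = -1764 + 1764 - 2499 = -2499.
Dividing both sides by -2499: (y + 7)²/49 - (x - 6)²/51 = 1
Hyperbola, center (6, -7), transverse axis vertical; a² = 49, b² = 51.
Latus rectum length = 2b²/a = 2·51/7 = 102/7.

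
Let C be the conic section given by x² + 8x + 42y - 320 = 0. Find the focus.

Only x is squared. Complete the square in x: (x + 4)² = -42(y - 8).
Vertex (-4, 8); 4p = -42 so p = -21/2. Opens down.
Focus is p units from the vertex along the axis: (h, k + p).

(-4, -5/2)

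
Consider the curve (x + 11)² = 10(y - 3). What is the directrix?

y = 1/2

Vertex (-11, 3); 4p = 10 so p = 5/2. Opens up.
Directrix is the horizontal line y = k − p = 3 − (5/2) = 1/2.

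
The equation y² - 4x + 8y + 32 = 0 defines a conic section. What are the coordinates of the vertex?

Only y is squared. Complete the square in y: (y + 4)² = 4(x - 4).
Vertex (4, -4); 4p = 4 so p = 1. Opens right.

(4, -4)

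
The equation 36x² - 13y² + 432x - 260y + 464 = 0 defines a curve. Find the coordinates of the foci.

(-6, -17) and (-6, -3)

Rearranging, 36(x² + 12x) -13(y² + 20y) = -464.
Completing the square gives 36(x + 6)² -13(y + 10)² = -464 + 1296 - 1300 = -468.
Divide through by -468 to get (y + 10)²/36 - (x + 6)²/13 = 1.
Hyperbola, center (-6, -10), transverse axis vertical; a² = 36, b² = 13.
c² = a² + b² = 36 + 13 = 49, so c = 7.
Foci lie on the vertical axis through the center: (h, k ± c).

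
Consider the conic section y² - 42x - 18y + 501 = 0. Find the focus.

(41/2, 9)

Only y is squared. Complete the square in y: (y - 9)² = 42(x - 10).
Vertex (10, 9); 4p = 42 so p = 21/2. Opens right.
Focus is p units from the vertex along the axis: (h + p, k).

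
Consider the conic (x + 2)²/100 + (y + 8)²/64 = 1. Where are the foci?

Center (-2, -8). The larger denominator 100 sits under the x-term, so the major axis is horizontal; a² = 100, b² = 64.
c² = a² - b² = 100 - 64 = 36, so c = 6.
Foci lie on the horizontal axis through the center: (h ± c, k).

(-8, -8) and (4, -8)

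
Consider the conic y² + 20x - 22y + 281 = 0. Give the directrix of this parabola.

x = -3

Only y is squared. Complete the square in y: (y - 11)² = -20(x + 8).
Vertex (-8, 11); 4p = -20 so p = -5. Opens left.
Directrix is the vertical line x = h − p = -8 − (-5) = -3.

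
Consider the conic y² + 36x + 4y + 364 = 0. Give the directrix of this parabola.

x = -1

Only y is squared. Complete the square in y: (y + 2)² = -36(x + 10).
Vertex (-10, -2); 4p = -36 so p = -9. Opens left.
Directrix is the vertical line x = h − p = -10 − (-9) = -1.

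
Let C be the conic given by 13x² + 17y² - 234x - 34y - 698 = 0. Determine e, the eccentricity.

e = 2√17/17

Rearranging, 13(x² - 18x) + 17(y² - 2y) = 698.
Complete the square: 13(x - 9)² + 17(y - 1)² = 698 + 1053 + 17 = 1768
Divide through by 1768 to get (x - 9)²/136 + (y - 1)²/104 = 1.
Ellipse, center (9, 1), major axis horizontal; a² = 136, b² = 104.
c² = a² - b² = 32, so c = 4√2.
e = c/a = 4√2/2√34 = 2√17/17.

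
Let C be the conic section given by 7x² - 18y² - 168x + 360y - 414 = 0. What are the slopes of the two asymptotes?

√14/6 and -√14/6

7(x² - 24x) -18(y² - 20y) = 414
7(x - 12)² -18(y - 10)² = 414 + 1008 - 1800 = -378
Dividing both sides by -378: (y - 10)²/21 - (x - 12)²/54 = 1
Hyperbola, center (12, 10), transverse axis vertical; a² = 21, b² = 54.
For a vertical hyperbola the asymptotes have slope ±a/b.
Here that is ±√21/3√6 = ±√14/6.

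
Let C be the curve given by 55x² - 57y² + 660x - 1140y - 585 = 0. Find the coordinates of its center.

(-6, -10)

Rearranging, 55(x² + 12x) -57(y² + 20y) = 585.
Completing the square gives 55(x + 6)² -57(y + 10)² = 585 + 1980 - 5700 = -3135.
Divide through by -3135 to get (y + 10)²/55 - (x + 6)²/57 = 1.
Hyperbola with center (-6, -10).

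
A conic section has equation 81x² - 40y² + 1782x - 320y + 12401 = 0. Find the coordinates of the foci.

(-11, -15) and (-11, 7)

Collect terms: 81(x² + 22x) -40(y² + 8y) = -12401
81(x + 11)² -40(y + 4)² = -12401 + 9801 - 640 = -3240
Divide by -3240: (y + 4)²/81 - (x + 11)²/40 = 1
Hyperbola, center (-11, -4), transverse axis vertical; a² = 81, b² = 40.
c² = a² + b² = 81 + 40 = 121, so c = 11.
Foci lie on the vertical axis through the center: (h, k ± c).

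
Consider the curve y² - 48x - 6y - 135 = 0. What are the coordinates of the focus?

(9, 3)

Only y is squared. Complete the square in y: (y - 3)² = 48(x + 3).
Vertex (-3, 3); 4p = 48 so p = 12. Opens right.
Focus is p units from the vertex along the axis: (h + p, k).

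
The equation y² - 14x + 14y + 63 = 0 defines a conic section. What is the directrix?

Only y is squared. Complete the square in y: (y + 7)² = 14(x - 1).
Vertex (1, -7); 4p = 14 so p = 7/2. Opens right.
Directrix is the vertical line x = h − p = 1 − (7/2) = -5/2.

x = -5/2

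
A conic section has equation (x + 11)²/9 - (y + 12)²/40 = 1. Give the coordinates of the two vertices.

(-14, -12) and (-8, -12)

Center (-11, -12). The positive term is the x-term, so the transverse axis is horizontal; a² = 9, b² = 40.
a = 3. Vertices at (h ± a, k).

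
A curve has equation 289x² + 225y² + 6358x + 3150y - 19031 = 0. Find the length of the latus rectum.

Group: 289(x² + 22x) + 225(y² + 14y) = 19031
289(x + 11)² + 225(y + 7)² = 19031 + 34969 + 11025 = 65025
Divide through by 65025 to get (x + 11)²/225 + (y + 7)²/289 = 1.
Ellipse, center (-11, -7), major axis vertical; a² = 289, b² = 225.
Latus rectum length = 2b²/a = 2·225/17 = 450/17.

450/17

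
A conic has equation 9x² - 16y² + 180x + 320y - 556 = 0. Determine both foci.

Group the x- and y-terms: 9(x² + 20x) -16(y² - 20y) = 556
Complete the square: 9(x + 10)² -16(y - 10)² = 556 + 900 - 1600 = -144
Divide by -144: (y - 10)²/9 - (x + 10)²/16 = 1
Hyperbola, center (-10, 10), transverse axis vertical; a² = 9, b² = 16.
c² = a² + b² = 9 + 16 = 25, so c = 5.
Foci lie on the vertical axis through the center: (h, k ± c).

(-10, 5) and (-10, 15)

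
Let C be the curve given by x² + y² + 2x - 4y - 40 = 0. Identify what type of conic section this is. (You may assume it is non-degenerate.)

No xy term. Coefficients of x² and y² are A = 1, C = 1.
A = C (same sign) ⇒ circle.

circle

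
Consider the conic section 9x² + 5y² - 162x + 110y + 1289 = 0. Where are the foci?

Collect terms: 9(x² - 18x) + 5(y² + 22y) = -1289
Complete the square: 9(x - 9)² + 5(y + 11)² = -1289 + 729 + 605 = 45
Divide through by 45 to get (x - 9)²/5 + (y + 11)²/9 = 1.
Ellipse, center (9, -11), major axis vertical; a² = 9, b² = 5.
c² = a² - b² = 9 - 5 = 4, so c = 2.
Foci lie on the vertical axis through the center: (h, k ± c).

(9, -13) and (9, -9)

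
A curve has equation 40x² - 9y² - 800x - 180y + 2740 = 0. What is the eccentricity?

e = 7/3

Group the x- and y-terms: 40(x² - 20x) -9(y² + 20y) = -2740
Complete the square: 40(x - 10)² -9(y + 10)² = -2740 + 4000 - 900 = 360
Divide by 360: (x - 10)²/9 - (y + 10)²/40 = 1
Hyperbola, center (10, -10), transverse axis horizontal; a² = 9, b² = 40.
c² = a² + b² = 49, so c = 7.
e = c/a = 7/3.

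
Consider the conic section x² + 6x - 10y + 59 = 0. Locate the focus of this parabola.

(-3, 15/2)

Only x is squared. Complete the square in x: (x + 3)² = 10(y - 5).
Vertex (-3, 5); 4p = 10 so p = 5/2. Opens up.
Focus is p units from the vertex along the axis: (h, k + p).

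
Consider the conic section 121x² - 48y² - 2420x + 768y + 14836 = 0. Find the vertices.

Collect terms: 121(x² - 20x) -48(y² - 16y) = -14836
Complete the square: 121(x - 10)² -48(y - 8)² = -14836 + 12100 - 3072 = -5808
Dividing both sides by -5808: (y - 8)²/121 - (x - 10)²/48 = 1
Hyperbola, center (10, 8), transverse axis vertical; a² = 121, b² = 48.
a = 11. Vertices at (h, k ± a).

(10, -3) and (10, 19)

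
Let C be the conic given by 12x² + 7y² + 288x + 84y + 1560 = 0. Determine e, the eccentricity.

e = √15/6

Group: 12(x² + 24x) + 7(y² + 12y) = -1560
Completing the square gives 12(x + 12)² + 7(y + 6)² = -1560 + 1728 + 252 = 420.
Dividing both sides by 420: (x + 12)²/35 + (y + 6)²/60 = 1
Ellipse, center (-12, -6), major axis vertical; a² = 60, b² = 35.
c² = a² - b² = 25, so c = 5.
e = c/a = 5/2√15 = √15/6.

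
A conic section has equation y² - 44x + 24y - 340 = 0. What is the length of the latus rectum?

44

Only y is squared. Complete the square in y: (y + 12)² = 44(x + 11).
Vertex (-11, -12); 4p = 44 so p = 11. Opens right.
Latus rectum length = |4p| = 44.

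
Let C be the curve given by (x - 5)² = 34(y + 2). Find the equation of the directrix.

Vertex (5, -2); 4p = 34 so p = 17/2. Opens up.
Directrix is the horizontal line y = k − p = -2 − (17/2) = -21/2.

y = -21/2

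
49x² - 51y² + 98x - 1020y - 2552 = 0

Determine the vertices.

Group the x- and y-terms: 49(x² + 2x) -51(y² + 20y) = 2552
Complete the square: 49(x + 1)² -51(y + 10)² = 2552 + 49 - 5100 = -2499
Dividing both sides by -2499: (y + 10)²/49 - (x + 1)²/51 = 1
Hyperbola, center (-1, -10), transverse axis vertical; a² = 49, b² = 51.
a = 7. Vertices at (h, k ± a).

(-1, -17) and (-1, -3)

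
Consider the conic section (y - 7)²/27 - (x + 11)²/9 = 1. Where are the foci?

Center (-11, 7). The positive term is the y-term, so the transverse axis is vertical; a² = 27, b² = 9.
c² = a² + b² = 27 + 9 = 36, so c = 6.
Foci lie on the vertical axis through the center: (h, k ± c).

(-11, 1) and (-11, 13)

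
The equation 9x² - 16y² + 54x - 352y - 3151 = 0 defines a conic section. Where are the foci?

9(x² + 6x) -16(y² + 22y) = 3151
9(x + 3)² -16(y + 11)² = 3151 + 81 - 1936 = 1296
Divide through by 1296 to get (x + 3)²/144 - (y + 11)²/81 = 1.
Hyperbola, center (-3, -11), transverse axis horizontal; a² = 144, b² = 81.
c² = a² + b² = 144 + 81 = 225, so c = 15.
Foci lie on the horizontal axis through the center: (h ± c, k).

(-18, -11) and (12, -11)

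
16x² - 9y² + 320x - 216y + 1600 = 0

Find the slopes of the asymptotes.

Group the x- and y-terms: 16(x² + 20x) -9(y² + 24y) = -1600
16(x + 10)² -9(y + 12)² = -1600 + 1600 - 1296 = -1296
Dividing both sides by -1296: (y + 12)²/144 - (x + 10)²/81 = 1
Hyperbola, center (-10, -12), transverse axis vertical; a² = 144, b² = 81.
For a vertical hyperbola the asymptotes have slope ±a/b.
Here that is ±12/9 = ±4/3.

4/3 and -4/3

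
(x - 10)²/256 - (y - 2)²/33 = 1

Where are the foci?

Center (10, 2). The positive term is the x-term, so the transverse axis is horizontal; a² = 256, b² = 33.
c² = a² + b² = 256 + 33 = 289, so c = 17.
Foci lie on the horizontal axis through the center: (h ± c, k).

(-7, 2) and (27, 2)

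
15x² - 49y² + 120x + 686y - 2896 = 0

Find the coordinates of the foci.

(-12, 7) and (4, 7)

Rearranging, 15(x² + 8x) -49(y² - 14y) = 2896.
15(x + 4)² -49(y - 7)² = 2896 + 240 - 2401 = 735
Divide by 735: (x + 4)²/49 - (y - 7)²/15 = 1
Hyperbola, center (-4, 7), transverse axis horizontal; a² = 49, b² = 15.
c² = a² + b² = 49 + 15 = 64, so c = 8.
Foci lie on the horizontal axis through the center: (h ± c, k).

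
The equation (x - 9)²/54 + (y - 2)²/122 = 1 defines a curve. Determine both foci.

(9, 2 - 2√17) and (9, 2 + 2√17)

Center (9, 2). The larger denominator 122 sits under the y-term, so the major axis is vertical; a² = 122, b² = 54.
c² = a² - b² = 122 - 54 = 68, so c = 2√17.
Foci lie on the vertical axis through the center: (h, k ± c).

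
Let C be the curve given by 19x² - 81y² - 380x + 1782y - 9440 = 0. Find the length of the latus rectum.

38/9

Rearranging, 19(x² - 20x) -81(y² - 22y) = 9440.
Completing the square gives 19(x - 10)² -81(y - 11)² = 9440 + 1900 - 9801 = 1539.
Divide by 1539: (x - 10)²/81 - (y - 11)²/19 = 1
Hyperbola, center (10, 11), transverse axis horizontal; a² = 81, b² = 19.
Latus rectum length = 2b²/a = 2·19/9 = 38/9.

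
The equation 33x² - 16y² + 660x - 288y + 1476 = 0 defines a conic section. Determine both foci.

(-17, -9) and (-3, -9)

Group the x- and y-terms: 33(x² + 20x) -16(y² + 18y) = -1476
33(x + 10)² -16(y + 9)² = -1476 + 3300 - 1296 = 528
Divide by 528: (x + 10)²/16 - (y + 9)²/33 = 1
Hyperbola, center (-10, -9), transverse axis horizontal; a² = 16, b² = 33.
c² = a² + b² = 16 + 33 = 49, so c = 7.
Foci lie on the horizontal axis through the center: (h ± c, k).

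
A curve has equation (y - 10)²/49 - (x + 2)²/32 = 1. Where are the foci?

Center (-2, 10). The positive term is the y-term, so the transverse axis is vertical; a² = 49, b² = 32.
c² = a² + b² = 49 + 32 = 81, so c = 9.
Foci lie on the vertical axis through the center: (h, k ± c).

(-2, 1) and (-2, 19)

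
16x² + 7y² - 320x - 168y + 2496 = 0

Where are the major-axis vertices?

Collect terms: 16(x² - 20x) + 7(y² - 24y) = -2496
Completing the square gives 16(x - 10)² + 7(y - 12)² = -2496 + 1600 + 1008 = 112.
Dividing both sides by 112: (x - 10)²/7 + (y - 12)²/16 = 1
Ellipse, center (10, 12), major axis vertical; a² = 16, b² = 7.
a = 4. Vertices at (h, k ± a).

(10, 8) and (10, 16)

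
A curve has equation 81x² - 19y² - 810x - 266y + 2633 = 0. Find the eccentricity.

e = 10/9

Rearranging, 81(x² - 10x) -19(y² + 14y) = -2633.
Complete the square in x and y: 81(x - 5)² -19(y + 7)² = -2633 + 2025 - 931 = -1539
Divide by -1539: (y + 7)²/81 - (x - 5)²/19 = 1
Hyperbola, center (5, -7), transverse axis vertical; a² = 81, b² = 19.
c² = a² + b² = 100, so c = 10.
e = c/a = 10/9.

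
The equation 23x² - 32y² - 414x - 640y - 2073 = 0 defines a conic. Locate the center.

(9, -10)

Group: 23(x² - 18x) -32(y² + 20y) = 2073
Completing the square gives 23(x - 9)² -32(y + 10)² = 2073 + 1863 - 3200 = 736.
Dividing both sides by 736: (x - 9)²/32 - (y + 10)²/23 = 1
Hyperbola with center (9, -10).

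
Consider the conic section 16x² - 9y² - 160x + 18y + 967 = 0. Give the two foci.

16(x² - 10x) -9(y² - 2y) = -967
16(x - 5)² -9(y - 1)² = -967 + 400 - 9 = -576
Dividing both sides by -576: (y - 1)²/64 - (x - 5)²/36 = 1
Hyperbola, center (5, 1), transverse axis vertical; a² = 64, b² = 36.
c² = a² + b² = 64 + 36 = 100, so c = 10.
Foci lie on the vertical axis through the center: (h, k ± c).

(5, -9) and (5, 11)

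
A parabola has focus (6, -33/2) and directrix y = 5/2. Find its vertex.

(6, -7)

The vertex is the midpoint between the focus and the directrix along the axis of symmetry.
Axis is vertical (directrix is horizontal). Vertex y-coordinate = (-33/2 + 5/2)/2 = -7; x-coordinate = 6.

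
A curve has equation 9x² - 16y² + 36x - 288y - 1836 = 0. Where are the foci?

Rearranging, 9(x² + 4x) -16(y² + 18y) = 1836.
Complete the square in x and y: 9(x + 2)² -16(y + 9)² = 1836 + 36 - 1296 = 576
Divide by 576: (x + 2)²/64 - (y + 9)²/36 = 1
Hyperbola, center (-2, -9), transverse axis horizontal; a² = 64, b² = 36.
c² = a² + b² = 64 + 36 = 100, so c = 10.
Foci lie on the horizontal axis through the center: (h ± c, k).

(-12, -9) and (8, -9)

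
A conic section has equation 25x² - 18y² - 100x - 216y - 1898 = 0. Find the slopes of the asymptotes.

Group: 25(x² - 4x) -18(y² + 12y) = 1898
Completing the square gives 25(x - 2)² -18(y + 6)² = 1898 + 100 - 648 = 1350.
Divide by 1350: (x - 2)²/54 - (y + 6)²/75 = 1
Hyperbola, center (2, -6), transverse axis horizontal; a² = 54, b² = 75.
For a horizontal hyperbola the asymptotes have slope ±b/a.
Here that is ±5√3/3√6 = ±5√2/6.

5√2/6 and -5√2/6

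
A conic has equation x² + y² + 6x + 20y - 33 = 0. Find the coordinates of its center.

(-3, -10)

Group the x- and y-terms: (x² + 6x) + (y² + 20y) = 33
Complete the square: (x + 3)² + (y + 10)² = 33 + 9 + 100 = 142
So (x + 3)² + (y + 10)² = 142.
Circle centered at (-3, -10) with r² = 142.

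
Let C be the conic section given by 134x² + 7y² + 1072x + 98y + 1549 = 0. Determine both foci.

Group the x- and y-terms: 134(x² + 8x) + 7(y² + 14y) = -1549
Completing the square gives 134(x + 4)² + 7(y + 7)² = -1549 + 2144 + 343 = 938.
Divide by 938: (x + 4)²/7 + (y + 7)²/134 = 1
Ellipse, center (-4, -7), major axis vertical; a² = 134, b² = 7.
c² = a² - b² = 134 - 7 = 127, so c = √127.
Foci lie on the vertical axis through the center: (h, k ± c).

(-4, -7 - √127) and (-4, -7 + √127)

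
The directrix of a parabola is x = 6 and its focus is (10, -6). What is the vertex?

The vertex is the midpoint between the focus and the directrix along the axis of symmetry.
Axis is horizontal (directrix is vertical). Vertex x-coordinate = (10 + 6)/2 = 8; y-coordinate = -6.

(8, -6)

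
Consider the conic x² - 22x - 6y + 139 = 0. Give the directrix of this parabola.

Only x is squared. Complete the square in x: (x - 11)² = 6(y - 3).
Vertex (11, 3); 4p = 6 so p = 3/2. Opens up.
Directrix is the horizontal line y = k − p = 3 − (3/2) = 3/2.

y = 3/2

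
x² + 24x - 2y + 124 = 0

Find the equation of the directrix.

Only x is squared. Complete the square in x: (x + 12)² = 2(y + 10).
Vertex (-12, -10); 4p = 2 so p = 1/2. Opens up.
Directrix is the horizontal line y = k − p = -10 − (1/2) = -21/2.

y = -21/2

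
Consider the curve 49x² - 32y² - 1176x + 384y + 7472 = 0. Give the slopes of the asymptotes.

Group the x- and y-terms: 49(x² - 24x) -32(y² - 12y) = -7472
Complete the square: 49(x - 12)² -32(y - 6)² = -7472 + 7056 - 1152 = -1568
Divide through by -1568 to get (y - 6)²/49 - (x - 12)²/32 = 1.
Hyperbola, center (12, 6), transverse axis vertical; a² = 49, b² = 32.
For a vertical hyperbola the asymptotes have slope ±a/b.
Here that is ±7/4√2 = ±7√2/8.

7√2/8 and -7√2/8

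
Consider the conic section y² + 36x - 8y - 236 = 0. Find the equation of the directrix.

Only y is squared. Complete the square in y: (y - 4)² = -36(x - 7).
Vertex (7, 4); 4p = -36 so p = -9. Opens left.
Directrix is the vertical line x = h − p = 7 − (-9) = 16.

x = 16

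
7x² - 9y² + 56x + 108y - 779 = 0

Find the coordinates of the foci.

(-16, 6) and (8, 6)

Group the x- and y-terms: 7(x² + 8x) -9(y² - 12y) = 779
7(x + 4)² -9(y - 6)² = 779 + 112 - 324 = 567
Divide through by 567 to get (x + 4)²/81 - (y - 6)²/63 = 1.
Hyperbola, center (-4, 6), transverse axis horizontal; a² = 81, b² = 63.
c² = a² + b² = 81 + 63 = 144, so c = 12.
Foci lie on the horizontal axis through the center: (h ± c, k).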